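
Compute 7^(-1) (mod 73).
Since 73 is prime, by Fermat 7^(-1) ≡ 7^{71} ≡ 21 (mod 73). Verify: 7 × 21 = 147 ≡ 1 (mod 73)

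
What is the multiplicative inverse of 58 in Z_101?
Since 101 is prime, by Fermat 58^(-1) ≡ 58^{99} ≡ 54 (mod 101). Verify: 58 × 54 = 3132 ≡ 1 (mod 101)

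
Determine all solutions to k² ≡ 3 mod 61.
The square roots of 3 mod 61 are 8 and 53. Verify: 8² = 64 ≡ 3 mod 61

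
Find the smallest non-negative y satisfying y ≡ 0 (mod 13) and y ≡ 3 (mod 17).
M = 13 × 17 = 221. M₁ = 17, y₁ ≡ 10 (mod 13). M₂ = 13, y₂ ≡ 4 (mod 17). y = 0×17×10 + 3×13×4 ≡ 156 (mod 221)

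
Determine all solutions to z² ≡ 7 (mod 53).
The square roots of 7 mod 53 are 22 and 31. Verify: 22² = 484 ≡ 7 (mod 53)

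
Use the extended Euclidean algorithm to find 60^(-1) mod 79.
Extended GCD: 60(-25) + 79(19) = 1. So 60^(-1) ≡ -25 ≡ 54 mod 79. Verify: 60 × 54 = 3240 ≡ 1 mod 79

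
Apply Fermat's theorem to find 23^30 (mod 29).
By Fermat: 23^{28} ≡ 1 (mod 29). So 23^{30} = 23^{28} · 23^{2} ≡ 23^{2} ≡ 7 (mod 29)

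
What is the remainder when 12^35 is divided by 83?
By repeated squaring mod 83: 12^{1}≡12, 12^{2}≡61, 12^{4}≡69, 12^{8}≡30, 12^{16}≡70, 12^{32}≡3. Then 12^{35} = 12^{32+2+1} ≡ 3 × 61 × 12 ≡ 38 mod 83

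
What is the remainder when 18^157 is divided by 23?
Using Fermat: 18^{22} ≡ 1 (mod 23). 157 ≡ 3 (mod 22). So 18^{157} ≡ 18^{3} ≡ 13 (mod 23)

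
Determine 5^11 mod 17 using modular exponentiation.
By repeated squaring mod 17: 5^{1}≡5, 5^{2}≡8, 5^{4}≡13, 5^{8}≡16. Then 5^{11} = 5^{8+2+1} ≡ 16 × 8 × 5 ≡ 11 mod 17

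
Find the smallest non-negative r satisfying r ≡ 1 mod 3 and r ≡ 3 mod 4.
M = 3 × 4 = 12. M₁ = 4, y₁ ≡ 1 mod 3. M₂ = 3, y₂ ≡ 3 mod 4. r = 1×4×1 + 3×3×3 ≡ 7 mod 12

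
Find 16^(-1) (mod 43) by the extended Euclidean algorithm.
Extended GCD: 16(-8) + 43(3) = 1. So 16^(-1) ≡ -8 ≡ 35 (mod 43). Verify: 16 × 35 = 560 ≡ 1 (mod 43)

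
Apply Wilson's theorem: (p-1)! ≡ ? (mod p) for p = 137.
By Wilson's theorem, (136)! ≡ -1 ≡ 136 mod 137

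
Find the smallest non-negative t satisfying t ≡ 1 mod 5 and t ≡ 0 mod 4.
M = 5 × 4 = 20. M₁ = 4, y₁ ≡ 4 mod 5. M₂ = 5, y₂ ≡ 1 mod 4. t = 1×4×4 + 0×5×1 ≡ 16 mod 20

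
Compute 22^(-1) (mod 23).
Since 23 is prime, by Fermat 22^(-1) ≡ 22^{21} ≡ 22 (mod 23). Verify: 22 × 22 = 484 ≡ 1 (mod 23)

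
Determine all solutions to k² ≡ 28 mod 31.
The square roots of 28 mod 31 are 20 and 11. Verify: 20² = 400 ≡ 28 mod 31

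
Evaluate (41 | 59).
(41/59) = 41^{29} mod 59 = 1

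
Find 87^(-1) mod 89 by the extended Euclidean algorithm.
Extended GCD: 87(44) + 89(-43) = 1. So 87^(-1) ≡ 44 mod 89. Verify: 87 × 44 = 3828 ≡ 1 mod 89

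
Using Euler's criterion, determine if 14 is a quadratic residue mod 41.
By Euler's criterion: 14^{20} ≡ 40 (mod 41). Since this equals -1 (≡ 40), 14 is not a QR.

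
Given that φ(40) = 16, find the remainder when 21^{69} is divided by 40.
By Euler: 21^{16} ≡ 1 mod 40 since gcd(21, 40) = 1. 69 = 4×16 + 5. So 21^{69} ≡ 21^{5} ≡ 21 mod 40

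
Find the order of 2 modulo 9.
Powers of 2 mod 9: 2^1≡2, 2^2≡4, 2^3≡8, 2^4≡7, 2^5≡5, 2^6≡1. ord_9(2) = 6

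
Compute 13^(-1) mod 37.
Since 37 is prime, by Fermat 13^(-1) ≡ 13^{35} ≡ 20 mod 37. Verify: 13 × 20 = 260 ≡ 1 mod 37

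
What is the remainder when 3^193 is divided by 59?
Using Fermat: 3^{58} ≡ 1 mod 59. 193 ≡ 19 mod 58. So 3^{193} ≡ 3^{19} ≡ 53 mod 59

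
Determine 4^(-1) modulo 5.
Since 5 is prime, by Fermat 4^(-1) ≡ 4^{3} ≡ 4 mod 5. Verify: 4 × 4 = 16 ≡ 1 mod 5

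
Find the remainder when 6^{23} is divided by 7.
By Fermat: 6^{6} ≡ 1 mod 7. 23 = 3×6 + 5. So 6^{23} ≡ 6^{5} ≡ 6 mod 7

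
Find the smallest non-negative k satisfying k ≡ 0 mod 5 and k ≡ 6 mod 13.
M = 5 × 13 = 65. M₁ = 13, y₁ ≡ 2 mod 5. M₂ = 5, y₂ ≡ 8 mod 13. k = 0×13×2 + 6×5×8 ≡ 45 mod 65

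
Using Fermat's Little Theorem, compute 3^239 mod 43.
By Fermat: 3^{42} ≡ 1 (mod 43). 239 ≡ 29 (mod 42). So 3^{239} ≡ 3^{29} ≡ 18 (mod 43)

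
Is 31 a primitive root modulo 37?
31^{4} ≡ 1 (mod 37) and 4 < 36, so ord_37(31) = 4 ≠ 36 and 31 is not a primitive root.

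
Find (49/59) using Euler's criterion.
(49/59) = 49^{29} mod 59 = 1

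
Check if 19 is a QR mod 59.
By Euler's criterion: 19^{29} ≡ 1 mod 59. Since this equals 1, 19 is a QR.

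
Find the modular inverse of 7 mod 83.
Since 83 is prime, by Fermat 7^(-1) ≡ 7^{81} ≡ 12 mod 83. Verify: 7 × 12 = 84 ≡ 1 mod 83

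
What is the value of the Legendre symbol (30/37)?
(30/37) = 30^{18} mod 37 = 1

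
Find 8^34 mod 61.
By repeated squaring mod 61: 8^{1}≡8, 8^{2}≡3, 8^{4}≡9, 8^{8}≡20, 8^{16}≡34, 8^{32}≡58. Then 8^{34} = 8^{32+2} ≡ 58 × 3 ≡ 52 mod 61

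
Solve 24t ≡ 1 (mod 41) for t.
Since 41 is prime, by Fermat 24^(-1) ≡ 24^{39} ≡ 12 (mod 41). Verify: 24 × 12 = 288 ≡ 1 (mod 41)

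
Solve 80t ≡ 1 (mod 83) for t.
Since 83 is prime, by Fermat 80^(-1) ≡ 80^{81} ≡ 55 (mod 83). Verify: 80 × 55 = 4400 ≡ 1 (mod 83)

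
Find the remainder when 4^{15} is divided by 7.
By Fermat: 4^{6} ≡ 1 (mod 7). 15 = 2×6 + 3. So 4^{15} ≡ 4^{3} ≡ 1 (mod 7)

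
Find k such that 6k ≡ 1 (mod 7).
Since 7 is prime, by Fermat 6^(-1) ≡ 6^{5} ≡ 6 (mod 7). Verify: 6 × 6 = 36 ≡ 1 (mod 7)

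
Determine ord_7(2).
Powers of 2 mod 7: 2^1≡2, 2^2≡4, 2^3≡1. So the order of 2 is 3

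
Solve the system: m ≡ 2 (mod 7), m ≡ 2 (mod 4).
M = 7 × 4 = 28. M₁ = 4, y₁ ≡ 2 (mod 7). M₂ = 7, y₂ ≡ 3 (mod 4). m = 2×4×2 + 2×7×3 ≡ 2 (mod 28)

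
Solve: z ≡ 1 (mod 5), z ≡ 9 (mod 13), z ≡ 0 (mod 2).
M = 5 × 13 × 2 = 130. M₁ = 26, y₁ ≡ 1 (mod 5). M₂ = 10, y₂ ≡ 4 (mod 13). M₃ = 65, y₃ ≡ 1 (mod 2). z = 1×26×1 + 9×10×4 + 0×65×1 ≡ 126 (mod 130)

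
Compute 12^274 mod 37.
Using Fermat: 12^{36} ≡ 1 mod 37. 274 ≡ 22 mod 36. So 12^{274} ≡ 12^{22} ≡ 16 mod 37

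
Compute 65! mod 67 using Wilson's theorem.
(66)! = (65)! × (66) ≡ -1 mod 67. So (65)! ≡ -1 × (66)^(-1) ≡ (-1)×(-1) = 1 mod 67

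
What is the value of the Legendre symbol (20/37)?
(20/37) = 20^{18} mod 37 = -1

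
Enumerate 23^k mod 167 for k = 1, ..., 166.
23^1, 23^2, ..., 23^{166} mod 167: [23, 28, 143, 116, 163, 75, 55, 96, 37, 16, 34, 114, 117, 19, 103, 31, 45, 33, 91, 89, 43, 154, 35, 137, 145, 162, 52, 27, 120, 88, 20, 126, 59, 21, 149, 87, 164, 98, 83, 72, 153, 12, 109, 2, 46, 56, 119, 65, 159, 150, 110, 25, 74, 32, 68, 61, 67, 38, 39, 62, 90, 66, 15, 11, 86, 141, 70, 107, 123, 157, 104, 54, 73, 9, 40, 85, 118, 42, 131, 7, 161, 29, 166, 144, 139, 24, 51, 4, 92, 112, 71, 130, 151, 133, 53, 50, 148, 64, 136, 122, 134, 76, 78, 124, 13, 132, 30, 22, 5, 115, 140, 47, 79, 147, 41, 108, 146, 18, 80, 3, 69, 84, 95, 14, 155, 58, 165, 121, 111, 48, 102, 8, 17, 57, 142, 93, 135, 99, 106, 100, 129, 128, 105, 77, 101, 152, 156, 81, 26, 97, 60, 44, 10, 63, 113, 94, 158, 127, 82, 49, 125, 36, 160, 6, 138, 1]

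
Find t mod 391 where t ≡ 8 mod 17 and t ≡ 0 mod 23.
M = 17 × 23 = 391. M₁ = 23, y₁ ≡ 3 mod 17. M₂ = 17, y₂ ≡ 19 mod 23. t = 8×23×3 + 0×17×19 ≡ 161 mod 391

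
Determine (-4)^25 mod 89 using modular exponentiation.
By repeated squaring (mod 89): (-4)^{1}≡85, (-4)^{2}≡16, (-4)^{4}≡78, (-4)^{8}≡32, (-4)^{16}≡45. Then (-4)^{25} = (-4)^{16+8+1} ≡ 45 × 32 × 85 ≡ 25 (mod 89)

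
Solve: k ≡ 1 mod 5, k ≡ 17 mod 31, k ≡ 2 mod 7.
M = 5 × 31 × 7 = 1085. M₁ = 217, y₁ ≡ 3 mod 5. M₂ = 35, y₂ ≡ 8 mod 31. M₃ = 155, y₃ ≡ 1 mod 7. k = 1×217×3 + 17×35×8 + 2×155×1 ≡ 296 mod 1085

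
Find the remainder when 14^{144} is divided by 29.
By Fermat: 14^{28} ≡ 1 (mod 29). 144 = 5×28 + 4. So 14^{144} ≡ 14^{4} ≡ 20 (mod 29)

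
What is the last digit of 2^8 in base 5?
Using Fermat: 2^{4} ≡ 1 mod 5. 8 ≡ 0 mod 4. So 2^{8} ≡ 2^{0} ≡ 1 mod 5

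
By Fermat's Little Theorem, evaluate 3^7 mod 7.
By Fermat: 3^{6} ≡ 1 (mod 7). So 3^{7} = 3^{6} · 3^{1} ≡ 3^{1} ≡ 3 (mod 7)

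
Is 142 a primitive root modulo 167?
ord_167(142) divides 166. For each prime q|166: 142^{83}≡166, 142^{2}≡124, none ≡ 1. So 142 has order 166 and is a primitive root mod 167.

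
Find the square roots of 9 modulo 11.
The square roots of 9 mod 11 are 3 and 8. Verify: 3² = 9 ≡ 9 mod 11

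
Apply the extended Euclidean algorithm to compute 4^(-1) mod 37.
Extended GCD: 4(-9) + 37(1) = 1. So 4^(-1) ≡ -9 ≡ 28 mod 37. Verify: 4 × 28 = 112 ≡ 1 mod 37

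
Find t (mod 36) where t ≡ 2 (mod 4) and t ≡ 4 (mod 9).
M = 4 × 9 = 36. M₁ = 9, y₁ ≡ 1 (mod 4). M₂ = 4, y₂ ≡ 7 (mod 9). t = 2×9×1 + 4×4×7 ≡ 22 (mod 36)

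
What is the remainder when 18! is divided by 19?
By Wilson's theorem, (18)! ≡ -1 ≡ 18 mod 19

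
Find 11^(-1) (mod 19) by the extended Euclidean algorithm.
Extended GCD: 11(7) + 19(-4) = 1. So 11^(-1) ≡ 7 (mod 19). Verify: 11 × 7 = 77 ≡ 1 (mod 19)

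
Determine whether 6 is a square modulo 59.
By Euler's criterion: 6^{29} ≡ 58 (mod 59). Since this equals -1 (≡ 58), 6 is not a QR.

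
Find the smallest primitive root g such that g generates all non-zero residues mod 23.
g = 5. Powers: [5, 2, 10, 4, 20, 8, 17, ...] generates all 22 non-zero residues.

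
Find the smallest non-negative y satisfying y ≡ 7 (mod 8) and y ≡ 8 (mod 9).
M = 8 × 9 = 72. M₁ = 9, y₁ ≡ 1 (mod 8). M₂ = 8, y₂ ≡ 8 (mod 9). y = 7×9×1 + 8×8×8 ≡ 71 (mod 72)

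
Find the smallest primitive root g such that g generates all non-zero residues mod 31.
g = 3. For each prime q|30: 3^{15}≡30, 3^{10}≡25, 3^{6}≡16, none ≡ 1, so ord_31(3) = 30 and 3 is a primitive root.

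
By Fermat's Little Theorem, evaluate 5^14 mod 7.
By Fermat: 5^{6} ≡ 1 mod 7. 14 = 2×6 + 2. So 5^{14} ≡ 5^{2} ≡ 4 mod 7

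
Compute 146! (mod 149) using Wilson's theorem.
(148)! = (146)! × (147) × (148) ≡ -1 (mod 149). So (146)! ≡ -1 × [(148)(147)]^(-1) ≡ 74 (mod 149)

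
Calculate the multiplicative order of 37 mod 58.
Powers of 37 mod 58: 37^1≡37, 37^2≡35, 37^3≡19, 37^4≡7, 37^5≡27, 37^6≡13, 37^7≡17, 37^8≡49, 37^9≡15, 37^10≡33, 37^11≡3, 37^12≡53, 37^13≡47, 37^14≡57, 37^15≡21, 37^16≡23, 37^17≡39, 37^18≡51, 37^19≡31, 37^20≡45, 37^21≡41, 37^22≡9, 37^23≡43, 37^24≡25, 37^25≡55, 37^26≡5, 37^27≡11, 37^28≡1. ord_58(37) = 28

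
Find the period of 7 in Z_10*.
Powers of 7 mod 10: 7^1≡7, 7^2≡9, 7^3≡3, 7^4≡1. So the order of 7 is 4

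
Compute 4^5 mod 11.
By repeated squaring (mod 11): 4^{1}≡4, 4^{2}≡5, 4^{4}≡3. Then 4^{5} = 4^{4+1} ≡ 3 × 4 ≡ 1 (mod 11)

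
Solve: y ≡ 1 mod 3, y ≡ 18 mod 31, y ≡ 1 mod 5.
M = 3 × 31 × 5 = 465. M₁ = 155, y₁ ≡ 2 mod 3. M₂ = 15, y₂ ≡ 29 mod 31. M₃ = 93, y₃ ≡ 2 mod 5. y = 1×155×2 + 18×15×29 + 1×93×2 ≡ 421 mod 465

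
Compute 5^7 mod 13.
By repeated squaring (mod 13): 5^{1}≡5, 5^{2}≡12, 5^{4}≡1. Then 5^{7} = 5^{4+2+1} ≡ 1 × 12 × 5 ≡ 8 (mod 13)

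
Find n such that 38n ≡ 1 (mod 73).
Since 73 is prime, by Fermat 38^(-1) ≡ 38^{71} ≡ 25 (mod 73). Verify: 38 × 25 = 950 ≡ 1 (mod 73)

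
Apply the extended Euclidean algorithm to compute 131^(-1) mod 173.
Extended GCD: 131(70) + 173(-53) = 1. So 131^(-1) ≡ 70 (mod 173). Verify: 131 × 70 = 9170 ≡ 1 (mod 173)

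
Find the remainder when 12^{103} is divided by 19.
By Fermat: 12^{18} ≡ 1 mod 19. 103 = 5×18 + 13. So 12^{103} ≡ 12^{13} ≡ 12 mod 19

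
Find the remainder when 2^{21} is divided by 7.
By Fermat: 2^{6} ≡ 1 mod 7. 21 = 3×6 + 3. So 2^{21} ≡ 2^{3} ≡ 1 mod 7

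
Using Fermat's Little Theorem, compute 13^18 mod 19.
By Fermat's Little Theorem, 13^{18} ≡ 1 mod 19 since 19 is prime and gcd(13, 19) = 1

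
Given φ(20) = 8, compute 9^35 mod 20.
By Euler: 9^{8} ≡ 1 mod 20 since gcd(9, 20) = 1. 35 = 4×8 + 3. So 9^{35} ≡ 9^{3} ≡ 9 mod 20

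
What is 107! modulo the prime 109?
(108)! = (107)! × (108) ≡ -1 (mod 109). So (107)! ≡ -1 × (108)^(-1) ≡ (-1)×(-1) = 1 (mod 109)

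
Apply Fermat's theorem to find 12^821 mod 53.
By Fermat: 12^{52} ≡ 1 mod 53. 821 ≡ 41 mod 52. So 12^{821} ≡ 12^{41} ≡ 27 mod 53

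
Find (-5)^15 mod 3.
Using Fermat: (-5)^{2} ≡ 1 mod 3. 15 ≡ 1 mod 2. So (-5)^{15} ≡ (-5)^{1} ≡ 1 mod 3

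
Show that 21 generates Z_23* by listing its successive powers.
21^1, 21^2, ..., 21^{22} mod 23: [21, 4, 15, 16, 14, 18, 10, 3, 17, 12, 22, 2, 19, 8, 7, 9, 5, 13, 20, 6, 11, 1]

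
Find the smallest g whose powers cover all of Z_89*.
g = 3. For each prime q|88: 3^{44}≡88, 3^{8}≡64, none ≡ 1, so ord_89(3) = 88 and 3 is a primitive root.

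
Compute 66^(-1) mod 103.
Since 103 is prime, by Fermat 66^(-1) ≡ 66^{101} ≡ 64 mod 103. Verify: 66 × 64 = 4224 ≡ 1 mod 103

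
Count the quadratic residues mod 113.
Exactly half the non-zero residues mod a prime are QRs: (113-1)/2 = 56.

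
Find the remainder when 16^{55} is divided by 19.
By Fermat: 16^{18} ≡ 1 mod 19. 55 = 3×18 + 1. So 16^{55} ≡ 16^{1} ≡ 16 mod 19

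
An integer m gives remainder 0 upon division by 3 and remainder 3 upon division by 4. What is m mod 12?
M = 3 × 4 = 12. M₁ = 4, y₁ ≡ 1 mod 3. M₂ = 3, y₂ ≡ 3 mod 4. m = 0×4×1 + 3×3×3 ≡ 3 mod 12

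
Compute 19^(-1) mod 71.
Since 71 is prime, by Fermat 19^(-1) ≡ 19^{69} ≡ 15 mod 71. Verify: 19 × 15 = 285 ≡ 1 mod 71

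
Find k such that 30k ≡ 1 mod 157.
Since 157 is prime, by Fermat 30^(-1) ≡ 30^{155} ≡ 89 mod 157. Verify: 30 × 89 = 2670 ≡ 1 mod 157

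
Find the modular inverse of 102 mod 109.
Since 109 is prime, by Fermat 102^(-1) ≡ 102^{107} ≡ 31 (mod 109). Verify: 102 × 31 = 3162 ≡ 1 (mod 109)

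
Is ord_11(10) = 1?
Powers of 10 mod 11: 10^1≡10, 10^2≡1. 10^1≡10≢1, so ord ≠ 1. No, the actual order is 2.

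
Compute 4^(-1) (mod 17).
Since 17 is prime, by Fermat 4^(-1) ≡ 4^{15} ≡ 13 (mod 17). Verify: 4 × 13 = 52 ≡ 1 (mod 17)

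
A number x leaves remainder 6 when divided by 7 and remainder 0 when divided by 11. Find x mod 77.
M = 7 × 11 = 77. M₁ = 11, y₁ ≡ 2 mod 7. M₂ = 7, y₂ ≡ 8 mod 11. x = 6×11×2 + 0×7×8 ≡ 55 mod 77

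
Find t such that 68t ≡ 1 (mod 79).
Since 79 is prime, by Fermat 68^(-1) ≡ 68^{77} ≡ 43 (mod 79). Verify: 68 × 43 = 2924 ≡ 1 (mod 79)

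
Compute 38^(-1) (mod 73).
Since 73 is prime, by Fermat 38^(-1) ≡ 38^{71} ≡ 25 (mod 73). Verify: 38 × 25 = 950 ≡ 1 (mod 73)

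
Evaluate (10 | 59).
(10/59) = 10^{29} mod 59 = -1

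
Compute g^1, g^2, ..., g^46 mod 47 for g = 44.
44^1, 44^2, ..., 44^{46} mod 47: [44, 9, 20, 34, 39, 24, 22, 28, 10, 17, 43, 12, 11, 14, 5, 32, 45, 6, 29, 7, 26, 16, 46, 3, 38, 27, 13, 8, 23, 25, 19, 37, 30, 4, 35, 36, 33, 42, 15, 2, 41, 18, 40, 21, 31, 1]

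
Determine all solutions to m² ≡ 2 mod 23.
The square roots of 2 mod 23 are 18 and 5. Verify: 18² = 324 ≡ 2 mod 23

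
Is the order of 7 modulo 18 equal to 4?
Powers of 7 mod 18: 7^1≡7, 7^2≡13, 7^3≡1. Already 7^3≡1, so the order is 3 < 4. No, the actual order is 3.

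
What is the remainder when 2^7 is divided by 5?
Using Fermat: 2^{4} ≡ 1 mod 5. 7 ≡ 3 mod 4. So 2^{7} ≡ 2^{3} ≡ 3 mod 5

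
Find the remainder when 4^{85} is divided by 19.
By Fermat: 4^{18} ≡ 1 mod 19. 85 = 4×18 + 13. So 4^{85} ≡ 4^{13} ≡ 9 mod 19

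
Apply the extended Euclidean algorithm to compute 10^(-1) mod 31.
Extended GCD: 10(-3) + 31(1) = 1. So 10^(-1) ≡ -3 ≡ 28 mod 31. Verify: 10 × 28 = 280 ≡ 1 mod 31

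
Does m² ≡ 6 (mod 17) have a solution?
By Euler's criterion: 6^{8} ≡ 16 (mod 17). Since this equals -1 (≡ 16), 6 is not a QR.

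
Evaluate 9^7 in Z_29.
By repeated squaring (mod 29): 9^{1}≡9, 9^{2}≡23, 9^{4}≡7. Then 9^{7} = 9^{4+2+1} ≡ 7 × 23 × 9 ≡ 28 (mod 29)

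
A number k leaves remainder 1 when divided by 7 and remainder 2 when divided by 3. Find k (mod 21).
M = 7 × 3 = 21. M₁ = 3, y₁ ≡ 5 (mod 7). M₂ = 7, y₂ ≡ 1 (mod 3). k = 1×3×5 + 2×7×1 ≡ 8 (mod 21)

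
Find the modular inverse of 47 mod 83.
Since 83 is prime, by Fermat 47^(-1) ≡ 47^{81} ≡ 53 mod 83. Verify: 47 × 53 = 2491 ≡ 1 mod 83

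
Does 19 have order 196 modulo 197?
19^{14} ≡ 1 (mod 197) and 14 < 196, so ord_197(19) = 14 ≠ 196 and 19 is not a primitive root.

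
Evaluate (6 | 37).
(6/37) = 6^{18} mod 37 = -1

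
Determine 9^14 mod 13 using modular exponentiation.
Using Fermat: 9^{12} ≡ 1 (mod 13). 14 ≡ 2 (mod 12). So 9^{14} ≡ 9^{2} ≡ 3 (mod 13)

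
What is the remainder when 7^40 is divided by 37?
Using Fermat: 7^{36} ≡ 1 mod 37. 40 ≡ 4 mod 36. So 7^{40} ≡ 7^{4} ≡ 33 mod 37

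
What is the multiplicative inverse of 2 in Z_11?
Since 11 is prime, by Fermat 2^(-1) ≡ 2^{9} ≡ 6 mod 11. Verify: 2 × 6 = 12 ≡ 1 mod 11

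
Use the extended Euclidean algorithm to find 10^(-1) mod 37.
Extended GCD: 10(-11) + 37(3) = 1. So 10^(-1) ≡ -11 ≡ 26 (mod 37). Verify: 10 × 26 = 260 ≡ 1 (mod 37)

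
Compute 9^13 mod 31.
By repeated squaring mod 31: 9^{1}≡9, 9^{2}≡19, 9^{4}≡20, 9^{8}≡28. Then 9^{13} = 9^{8+4+1} ≡ 28 × 20 × 9 ≡ 18 mod 31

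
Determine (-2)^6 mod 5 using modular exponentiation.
Using Fermat: (-2)^{4} ≡ 1 mod 5. 6 ≡ 2 mod 4. So (-2)^{6} ≡ (-2)^{2} ≡ 4 mod 5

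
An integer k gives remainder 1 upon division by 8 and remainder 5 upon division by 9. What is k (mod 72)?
M = 8 × 9 = 72. M₁ = 9, y₁ ≡ 1 (mod 8). M₂ = 8, y₂ ≡ 8 (mod 9). k = 1×9×1 + 5×8×8 ≡ 41 (mod 72)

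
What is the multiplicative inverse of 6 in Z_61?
Since 61 is prime, by Fermat 6^(-1) ≡ 6^{59} ≡ 51 (mod 61). Verify: 6 × 51 = 306 ≡ 1 (mod 61)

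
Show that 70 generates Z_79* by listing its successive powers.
70^1, 70^2, ..., 70^{78} mod 79: [70, 2, 61, 4, 43, 8, 7, 16, 14, 32, 28, 64, 56, 49, 33, 19, 66, 38, 53, 76, 27, 73, 54, 67, 29, 55, 58, 31, 37, 62, 74, 45, 69, 11, 59, 22, 39, 44, 78, 9, 77, 18, 75, 36, 71, 72, 63, 65, 47, 51, 15, 23, 30, 46, 60, 13, 41, 26, 3, 52, 6, 25, 12, 50, 24, 21, 48, 42, 17, 5, 34, 10, 68, 20, 57, 40, 35, 1]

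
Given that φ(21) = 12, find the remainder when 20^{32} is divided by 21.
By Euler: 20^{12} ≡ 1 (mod 21) since gcd(20, 21) = 1. 32 = 2×12 + 8. So 20^{32} ≡ 20^{8} ≡ 1 (mod 21)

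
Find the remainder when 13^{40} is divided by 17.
By Fermat: 13^{16} ≡ 1 mod 17. 40 = 2×16 + 8. So 13^{40} ≡ 13^{8} ≡ 1 mod 17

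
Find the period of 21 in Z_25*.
Powers of 21 mod 25: 21^1≡21, 21^2≡16, 21^3≡11, 21^4≡6, 21^5≡1. Order = 5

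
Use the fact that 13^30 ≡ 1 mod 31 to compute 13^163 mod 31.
By Fermat: 13^{30} ≡ 1 mod 31. 163 ≡ 13 mod 30. So 13^{163} ≡ 13^{13} ≡ 11 mod 31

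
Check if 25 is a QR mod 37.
By Euler's criterion: 25^{18} ≡ 1 (mod 37). Since this equals 1, 25 is a QR.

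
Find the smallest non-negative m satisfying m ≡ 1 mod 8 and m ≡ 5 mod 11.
M = 8 × 11 = 88. M₁ = 11, y₁ ≡ 3 mod 8. M₂ = 8, y₂ ≡ 7 mod 11. m = 1×11×3 + 5×8×7 ≡ 49 mod 88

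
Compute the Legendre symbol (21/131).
(21/131) = 21^{65} mod 131 = 1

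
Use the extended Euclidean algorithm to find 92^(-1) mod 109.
Extended GCD: 92(32) + 109(-27) = 1. So 92^(-1) ≡ 32 mod 109. Verify: 92 × 32 = 2944 ≡ 1 mod 109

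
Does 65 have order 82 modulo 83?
65^{41} ≡ 1 mod 83 and 41 < 82, so ord_83(65) = 41 ≠ 82 and 65 is not a primitive root.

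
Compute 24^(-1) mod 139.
Since 139 is prime, by Fermat 24^(-1) ≡ 24^{137} ≡ 29 mod 139. Verify: 24 × 29 = 696 ≡ 1 mod 139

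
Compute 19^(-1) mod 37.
Since 37 is prime, by Fermat 19^(-1) ≡ 19^{35} ≡ 2 mod 37. Verify: 19 × 2 = 38 ≡ 1 mod 37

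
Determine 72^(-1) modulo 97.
Since 97 is prime, by Fermat 72^(-1) ≡ 72^{95} ≡ 31 (mod 97). Verify: 72 × 31 = 2232 ≡ 1 (mod 97)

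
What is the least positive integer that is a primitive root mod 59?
g = 2. Powers: [2, 4, 8, 16, 32, 5, 10, 20, 40, 21, ...] generates all 58 non-zero residues.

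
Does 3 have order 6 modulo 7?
ord_7(3) divides 6. For each prime q|6: 3^{3}≡6, 3^{2}≡2, none ≡ 1. So 3 has order 6 and is a primitive root mod 7.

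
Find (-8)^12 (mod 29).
By repeated squaring (mod 29): (-8)^{1}≡21, (-8)^{2}≡6, (-8)^{4}≡7, (-8)^{8}≡20. Then (-8)^{12} = (-8)^{8+4} ≡ 20 × 7 ≡ 24 (mod 29)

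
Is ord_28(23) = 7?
Powers of 23 mod 28: 23^1≡23, 23^2≡25, 23^3≡15, 23^4≡9, 23^5≡11, 23^6≡1. Already 23^6≡1, so the order is 6 < 7. No, the actual order is 6.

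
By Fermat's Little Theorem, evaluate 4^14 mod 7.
By Fermat: 4^{6} ≡ 1 (mod 7). 14 = 2×6 + 2. So 4^{14} ≡ 4^{2} ≡ 2 (mod 7)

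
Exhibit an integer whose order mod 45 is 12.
32 has order 12 mod 45 since 32^{12} ≡ 1 mod 45 and no smaller power works.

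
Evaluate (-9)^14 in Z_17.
By repeated squaring mod 17: (-9)^{1}≡8, (-9)^{2}≡13, (-9)^{4}≡16, (-9)^{8}≡1. Then (-9)^{14} = (-9)^{8+4+2} ≡ 1 × 16 × 13 ≡ 4 mod 17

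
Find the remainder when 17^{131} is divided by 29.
By Fermat: 17^{28} ≡ 1 mod 29. 131 = 4×28 + 19. So 17^{131} ≡ 17^{19} ≡ 12 mod 29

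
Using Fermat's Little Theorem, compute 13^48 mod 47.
By Fermat: 13^{46} ≡ 1 (mod 47). So 13^{48} = 13^{46} · 13^{2} ≡ 13^{2} ≡ 28 (mod 47)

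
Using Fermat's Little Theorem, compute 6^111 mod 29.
By Fermat: 6^{28} ≡ 1 mod 29. 111 = 3×28 + 27. So 6^{111} ≡ 6^{27} ≡ 5 mod 29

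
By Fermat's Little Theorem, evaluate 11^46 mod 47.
By Fermat's Little Theorem, 11^{46} ≡ 1 (mod 47) since 47 is prime and gcd(11, 47) = 1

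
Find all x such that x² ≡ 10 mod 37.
The square roots of 10 mod 37 are 26 and 11. Verify: 26² = 676 ≡ 10 mod 37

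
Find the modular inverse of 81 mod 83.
Since 83 is prime, by Fermat 81^(-1) ≡ 81^{81} ≡ 41 mod 83. Verify: 81 × 41 = 3321 ≡ 1 mod 83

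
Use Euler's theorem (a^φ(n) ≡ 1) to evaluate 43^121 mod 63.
By Euler: 43^{36} ≡ 1 (mod 63) since gcd(43, 63) = 1. 121 = 3×36 + 13. So 43^{121} ≡ 43^{13} ≡ 43 (mod 63)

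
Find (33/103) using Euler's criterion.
(33/103) = 33^{51} mod 103 = 1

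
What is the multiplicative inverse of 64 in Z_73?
Since 73 is prime, by Fermat 64^(-1) ≡ 64^{71} ≡ 8 (mod 73). Verify: 64 × 8 = 512 ≡ 1 (mod 73)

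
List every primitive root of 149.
There are φ(148) = 72 primitive roots mod 149: {2, 3, 8, 10, 11, 12, 13, 14, 15, 18, 21, 23, 27, 32, 34, 38, 40, 41, 43, 48, 50, 51, 52, 55, 56, 57, 58, 59, 60, 62, 65, 66, 70, 71, 72, 74, 75, 77, 78, 79, 83, 84, 87, 89, 90, 91, 92, 93, 94, 97, 98, 99, 101, 106, 108, 109, 111, 115, 117, 122, 126, 128, 131, 134, 135, 136, 137, 138, 139, 141, 146, 147}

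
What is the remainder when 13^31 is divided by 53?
By repeated squaring (mod 53): 13^{1}≡13, 13^{2}≡10, 13^{4}≡47, 13^{8}≡36, 13^{16}≡24. Then 13^{31} = 13^{16+8+4+2+1} ≡ 24 × 36 × 47 × 10 × 13 ≡ 28 (mod 53)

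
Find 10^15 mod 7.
Using Fermat: 10^{6} ≡ 1 mod 7. 15 ≡ 3 mod 6. So 10^{15} ≡ 10^{3} ≡ 6 mod 7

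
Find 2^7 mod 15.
By repeated squaring mod 15: 2^{1}≡2, 2^{2}≡4, 2^{4}≡1. Then 2^{7} = 2^{4+2+1} ≡ 1 × 4 × 2 ≡ 8 mod 15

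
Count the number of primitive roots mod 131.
A prime p has φ(p-1) primitive roots; here φ(130) = 48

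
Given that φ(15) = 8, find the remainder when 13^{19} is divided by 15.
By Euler: 13^{8} ≡ 1 mod 15 since gcd(13, 15) = 1. 19 = 2×8 + 3. So 13^{19} ≡ 13^{3} ≡ 7 mod 15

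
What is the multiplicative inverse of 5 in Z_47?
Since 47 is prime, by Fermat 5^(-1) ≡ 5^{45} ≡ 19 (mod 47). Verify: 5 × 19 = 95 ≡ 1 (mod 47)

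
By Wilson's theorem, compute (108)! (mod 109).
By Wilson's theorem, (108)! ≡ -1 ≡ 108 (mod 109)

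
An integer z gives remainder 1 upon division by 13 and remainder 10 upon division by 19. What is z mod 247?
M = 13 × 19 = 247. M₁ = 19, y₁ ≡ 11 mod 13. M₂ = 13, y₂ ≡ 3 mod 19. z = 1×19×11 + 10×13×3 ≡ 105 mod 247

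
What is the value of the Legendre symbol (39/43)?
(39/43) = 39^{21} mod 43 = -1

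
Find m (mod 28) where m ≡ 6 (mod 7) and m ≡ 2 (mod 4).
M = 7 × 4 = 28. M₁ = 4, y₁ ≡ 2 (mod 7). M₂ = 7, y₂ ≡ 3 (mod 4). m = 6×4×2 + 2×7×3 ≡ 6 (mod 28)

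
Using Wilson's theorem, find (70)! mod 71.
By Wilson's theorem, (70)! ≡ -1 ≡ 70 (mod 71)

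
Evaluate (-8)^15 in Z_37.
By repeated squaring mod 37: (-8)^{1}≡29, (-8)^{2}≡27, (-8)^{4}≡26, (-8)^{8}≡10. Then (-8)^{15} = (-8)^{8+4+2+1} ≡ 10 × 26 × 27 × 29 ≡ 6 mod 37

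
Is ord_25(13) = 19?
Powers of 13 mod 25: 13^1≡13, 13^2≡19, 13^3≡22, 13^4≡11, 13^5≡18, 13^6≡9, 13^7≡17, 13^8≡21, 13^9≡23, 13^10≡24, 13^11≡12, 13^12≡6, 13^13≡3, 13^14≡14, 13^15≡7, 13^16≡16, 13^17≡8, 13^18≡4, 13^19≡2, 13^20≡1. 13^19≡2≢1, so ord ≠ 19. No, the actual order is 20.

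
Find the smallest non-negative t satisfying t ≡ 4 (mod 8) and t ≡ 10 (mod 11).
M = 8 × 11 = 88. M₁ = 11, y₁ ≡ 3 (mod 8). M₂ = 8, y₂ ≡ 7 (mod 11). t = 4×11×3 + 10×8×7 ≡ 76 (mod 88)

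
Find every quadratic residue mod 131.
Quadratic residues modulo 131: {1, 3, 4, 5, 7, 9, 11, 12, 13, 15, 16, 20, 21, 25, 27, 28, 33, 34, 35, 36, 38, 39, 41, 43, 44, 45, 46, 48, 49, 52, 53, 55, 58, 59, 60, 61, 62, 63, 64, 65, 74, 75, 77, 80, 81, 84, 89, 91, 94, 99, 100, 101, 102, 105, 107, 108, 109, 112, 113, 114, 117, 121, 123, 125, 129}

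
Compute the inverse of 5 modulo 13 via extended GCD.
Extended GCD: 5(-5) + 13(2) = 1. So 5^(-1) ≡ -5 ≡ 8 mod 13. Verify: 5 × 8 = 40 ≡ 1 mod 13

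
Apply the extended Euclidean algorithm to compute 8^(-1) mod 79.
Extended GCD: 8(10) + 79(-1) = 1. So 8^(-1) ≡ 10 (mod 79). Verify: 8 × 10 = 80 ≡ 1 (mod 79)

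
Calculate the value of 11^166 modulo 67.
Using Fermat: 11^{66} ≡ 1 mod 67. 166 ≡ 34 mod 66. So 11^{166} ≡ 11^{34} ≡ 56 mod 67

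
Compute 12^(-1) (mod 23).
Since 23 is prime, by Fermat 12^(-1) ≡ 12^{21} ≡ 2 (mod 23). Verify: 12 × 2 = 24 ≡ 1 (mod 23)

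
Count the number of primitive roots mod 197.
Number of primitive roots mod 197 = φ(p-1) = φ(196) = 84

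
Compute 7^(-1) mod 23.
Since 23 is prime, by Fermat 7^(-1) ≡ 7^{21} ≡ 10 mod 23. Verify: 7 × 10 = 70 ≡ 1 mod 23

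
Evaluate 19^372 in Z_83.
Using Fermat: 19^{82} ≡ 1 mod 83. 372 ≡ 44 mod 82. So 19^{372} ≡ 19^{44} ≡ 30 mod 83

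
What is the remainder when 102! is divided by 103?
By Wilson's theorem, (102)! ≡ -1 ≡ 102 (mod 103)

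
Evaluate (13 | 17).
(13/17) = 13^{8} mod 17 = 1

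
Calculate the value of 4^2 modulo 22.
4^{2} = 16 ≡ 16 (mod 22)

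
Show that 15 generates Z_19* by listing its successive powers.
15^1, 15^2, ..., 15^{18} mod 19: [15, 16, 12, 9, 2, 11, 13, 5, 18, 4, 3, 7, 10, 17, 8, 6, 14, 1]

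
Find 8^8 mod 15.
By repeated squaring mod 15: 8^{1}≡8, 8^{2}≡4, 8^{4}≡1, 8^{8}≡1. So 8^{8} ≡ 1 mod 15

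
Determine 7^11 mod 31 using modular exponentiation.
By repeated squaring mod 31: 7^{1}≡7, 7^{2}≡18, 7^{4}≡14, 7^{8}≡10. Then 7^{11} = 7^{8+2+1} ≡ 10 × 18 × 7 ≡ 20 mod 31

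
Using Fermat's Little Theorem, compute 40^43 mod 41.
By Fermat: 40^{40} ≡ 1 (mod 41). So 40^{43} = 40^{40} · 40^{3} ≡ 40^{3} ≡ 40 (mod 41)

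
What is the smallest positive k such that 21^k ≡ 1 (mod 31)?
Powers of 21 mod 31: 21^1≡21, 21^2≡7, 21^3≡23, 21^4≡18, 21^5≡6, 21^6≡2, 21^7≡11, 21^8≡14, 21^9≡15, 21^10≡5, 21^11≡12, 21^12≡4, 21^13≡22, 21^14≡28, 21^15≡30, 21^16≡10, 21^17≡24, 21^18≡8, 21^19≡13, 21^20≡25, 21^21≡29, 21^22≡20, 21^23≡17, 21^24≡16, 21^25≡26, 21^26≡19, 21^27≡27, 21^28≡9, 21^29≡3, 21^30≡1. ord_31(21) = 30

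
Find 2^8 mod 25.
By repeated squaring mod 25: 2^{1}≡2, 2^{2}≡4, 2^{4}≡16, 2^{8}≡6. So 2^{8} ≡ 6 mod 25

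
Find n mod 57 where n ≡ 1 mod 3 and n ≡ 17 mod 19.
M = 3 × 19 = 57. M₁ = 19, y₁ ≡ 1 mod 3. M₂ = 3, y₂ ≡ 13 mod 19. n = 1×19×1 + 17×3×13 ≡ 55 mod 57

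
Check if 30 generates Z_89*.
ord_89(30) divides 88. For each prime q|88: 30^{44}≡88, 30^{8}≡32, none ≡ 1. So 30 has order 88 and is a primitive root mod 89.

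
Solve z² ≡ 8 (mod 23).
The square roots of 8 mod 23 are 13 and 10. Verify: 13² = 169 ≡ 8 (mod 23)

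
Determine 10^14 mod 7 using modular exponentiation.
Using Fermat: 10^{6} ≡ 1 (mod 7). 14 ≡ 2 (mod 6). So 10^{14} ≡ 10^{2} ≡ 2 (mod 7)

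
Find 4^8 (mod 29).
By repeated squaring (mod 29): 4^{1}≡4, 4^{2}≡16, 4^{4}≡24, 4^{8}≡25. So 4^{8} ≡ 25 (mod 29)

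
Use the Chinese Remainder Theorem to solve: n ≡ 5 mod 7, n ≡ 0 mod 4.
M = 7 × 4 = 28. M₁ = 4, y₁ ≡ 2 mod 7. M₂ = 7, y₂ ≡ 3 mod 4. n = 5×4×2 + 0×7×3 ≡ 12 mod 28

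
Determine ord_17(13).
Powers of 13 mod 17: 13^1≡13, 13^2≡16, 13^3≡4, 13^4≡1. So the order of 13 is 4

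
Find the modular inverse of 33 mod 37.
Since 37 is prime, by Fermat 33^(-1) ≡ 33^{35} ≡ 9 (mod 37). Verify: 33 × 9 = 297 ≡ 1 (mod 37)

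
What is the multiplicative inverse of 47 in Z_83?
Since 83 is prime, by Fermat 47^(-1) ≡ 47^{81} ≡ 53 mod 83. Verify: 47 × 53 = 2491 ≡ 1 mod 83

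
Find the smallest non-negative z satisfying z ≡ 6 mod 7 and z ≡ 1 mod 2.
M = 7 × 2 = 14. M₁ = 2, y₁ ≡ 4 mod 7. M₂ = 7, y₂ ≡ 1 mod 2. z = 6×2×4 + 1×7×1 ≡ 13 mod 14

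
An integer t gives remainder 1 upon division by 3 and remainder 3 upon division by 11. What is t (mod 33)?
M = 3 × 11 = 33. M₁ = 11, y₁ ≡ 2 (mod 3). M₂ = 3, y₂ ≡ 4 (mod 11). t = 1×11×2 + 3×3×4 ≡ 25 (mod 33)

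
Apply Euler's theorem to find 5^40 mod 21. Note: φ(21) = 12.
By Euler: 5^{12} ≡ 1 mod 21 since gcd(5, 21) = 1. 40 = 3×12 + 4. So 5^{40} ≡ 5^{4} ≡ 16 mod 21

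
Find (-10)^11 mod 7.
Using Fermat: (-10)^{6} ≡ 1 mod 7. 11 ≡ 5 mod 6. So (-10)^{11} ≡ (-10)^{5} ≡ 2 mod 7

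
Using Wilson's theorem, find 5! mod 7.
(6)! = (5)! × (6) ≡ -1 mod 7. So (5)! ≡ -1 × (6)^(-1) ≡ (-1)×(-1) = 1 mod 7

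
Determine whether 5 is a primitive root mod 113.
ord_113(5) divides 112. For each prime q|112: 5^{56}≡112, 5^{16}≡30, none ≡ 1. So 5 has order 112 and is a primitive root mod 113.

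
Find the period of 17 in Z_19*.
Powers of 17 mod 19: 17^1≡17, 17^2≡4, 17^3≡11, 17^4≡16, 17^5≡6, 17^6≡7, 17^7≡5, 17^8≡9, 17^9≡1. ord_19(17) = 9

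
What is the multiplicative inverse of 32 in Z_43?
Since 43 is prime, by Fermat 32^(-1) ≡ 32^{41} ≡ 39 (mod 43). Verify: 32 × 39 = 1248 ≡ 1 (mod 43)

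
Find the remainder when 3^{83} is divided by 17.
By Fermat: 3^{16} ≡ 1 (mod 17). 83 = 5×16 + 3. So 3^{83} ≡ 3^{3} ≡ 10 (mod 17)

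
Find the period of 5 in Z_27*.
Powers of 5 mod 27: 5^1≡5, 5^2≡25, 5^3≡17, 5^4≡4, 5^5≡20, 5^6≡19, 5^7≡14, 5^8≡16, 5^9≡26, 5^10≡22, 5^11≡2, 5^12≡10, 5^13≡23, 5^14≡7, 5^15≡8, 5^16≡13, 5^17≡11, 5^18≡1. So the order of 5 is 18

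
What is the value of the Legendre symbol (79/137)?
(79/137) = 79^{68} mod 137 = -1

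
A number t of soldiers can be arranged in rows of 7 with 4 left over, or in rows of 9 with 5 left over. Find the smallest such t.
M = 7 × 9 = 63. M₁ = 9, y₁ ≡ 4 mod 7. M₂ = 7, y₂ ≡ 4 mod 9. t = 4×9×4 + 5×7×4 ≡ 32 mod 63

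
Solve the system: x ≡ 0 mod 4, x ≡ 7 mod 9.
M = 4 × 9 = 36. M₁ = 9, y₁ ≡ 1 mod 4. M₂ = 4, y₂ ≡ 7 mod 9. x = 0×9×1 + 7×4×7 ≡ 16 mod 36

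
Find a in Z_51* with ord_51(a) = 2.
16 has order 2 mod 51 since 16^{2} ≡ 1 (mod 51) and no smaller power works.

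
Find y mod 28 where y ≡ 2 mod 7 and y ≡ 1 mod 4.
M = 7 × 4 = 28. M₁ = 4, y₁ ≡ 2 mod 7. M₂ = 7, y₂ ≡ 3 mod 4. y = 2×4×2 + 1×7×3 ≡ 9 mod 28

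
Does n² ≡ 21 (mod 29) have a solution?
By Euler's criterion: 21^{14} ≡ 28 (mod 29). Since this equals -1 (≡ 28), 21 is not a QR.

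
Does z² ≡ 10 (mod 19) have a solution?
By Euler's criterion: 10^{9} ≡ 18 (mod 19). Since this equals -1 (≡ 18), 10 is not a QR.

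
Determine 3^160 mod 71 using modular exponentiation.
Using Fermat: 3^{70} ≡ 1 (mod 71). 160 ≡ 20 (mod 70). So 3^{160} ≡ 3^{20} ≡ 32 (mod 71)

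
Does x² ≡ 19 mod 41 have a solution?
By Euler's criterion: 19^{20} ≡ 40 mod 41. Since this equals -1 (≡ 40), 19 is not a QR.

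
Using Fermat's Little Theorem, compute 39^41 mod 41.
By Fermat: 39^{40} ≡ 1 (mod 41). So 39^{41} = 39^{40} · 39^{1} ≡ 39^{1} ≡ 39 (mod 41)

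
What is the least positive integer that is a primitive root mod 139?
g = 2. Powers: [2, 4, 8, 16, 32, 64, 128, 117, ...] generates all 138 non-zero residues.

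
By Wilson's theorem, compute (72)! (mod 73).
By Wilson's theorem, (72)! ≡ -1 ≡ 72 (mod 73)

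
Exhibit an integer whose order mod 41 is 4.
9 has order 4 mod 41 since 9^{4} ≡ 1 (mod 41) and no smaller power works.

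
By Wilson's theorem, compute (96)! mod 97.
By Wilson's theorem, (96)! ≡ -1 ≡ 96 mod 97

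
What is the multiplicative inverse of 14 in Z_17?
Since 17 is prime, by Fermat 14^(-1) ≡ 14^{15} ≡ 11 (mod 17). Verify: 14 × 11 = 154 ≡ 1 (mod 17)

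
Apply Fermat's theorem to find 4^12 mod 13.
By Fermat's Little Theorem, 4^{12} ≡ 1 mod 13 since 13 is prime and gcd(4, 13) = 1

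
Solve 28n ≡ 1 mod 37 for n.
Since 37 is prime, by Fermat 28^(-1) ≡ 28^{35} ≡ 4 mod 37. Verify: 28 × 4 = 112 ≡ 1 mod 37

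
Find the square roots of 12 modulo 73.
The square roots of 12 mod 73 are 42 and 31. Verify: 42² = 1764 ≡ 12 mod 73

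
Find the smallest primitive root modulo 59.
g = 2. For each prime q|58: 2^{29}≡58, 2^{2}≡4, none ≡ 1, so ord_59(2) = 58 and 2 is a primitive root.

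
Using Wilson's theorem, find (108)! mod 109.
By Wilson's theorem, (108)! ≡ -1 ≡ 108 mod 109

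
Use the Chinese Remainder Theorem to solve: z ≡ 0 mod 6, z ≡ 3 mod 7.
M = 6 × 7 = 42. M₁ = 7, y₁ ≡ 1 mod 6. M₂ = 6, y₂ ≡ 6 mod 7. z = 0×7×1 + 3×6×6 ≡ 24 mod 42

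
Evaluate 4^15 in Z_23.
By repeated squaring mod 23: 4^{1}≡4, 4^{2}≡16, 4^{4}≡3, 4^{8}≡9. Then 4^{15} = 4^{8+4+2+1} ≡ 9 × 3 × 16 × 4 ≡ 3 mod 23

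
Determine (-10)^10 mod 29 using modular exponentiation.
By repeated squaring (mod 29): (-10)^{1}≡19, (-10)^{2}≡13, (-10)^{4}≡24, (-10)^{8}≡25. Then (-10)^{10} = (-10)^{8+2} ≡ 25 × 13 ≡ 6 (mod 29)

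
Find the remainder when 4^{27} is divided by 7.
By Fermat: 4^{6} ≡ 1 mod 7. 27 = 4×6 + 3. So 4^{27} ≡ 4^{3} ≡ 1 mod 7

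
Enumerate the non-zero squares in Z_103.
QRs mod 103: {1, 2, 4, 7, 8, 9, 13, 14, 15, 16, 17, 18, 19, 23, 25, 26, 28, 29, 30, 32, 33, 34, 36, 38, 41, 46, 49, 50, 52, 55, 56, 58, 59, 60, 61, 63, 64, 66, 68, 72, 76, 79, 81, 82, 83, 91, 92, 93, 97, 98, 100}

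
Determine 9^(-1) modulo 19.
Since 19 is prime, by Fermat 9^(-1) ≡ 9^{17} ≡ 17 mod 19. Verify: 9 × 17 = 153 ≡ 1 mod 19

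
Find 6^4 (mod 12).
6^{4} = 1296 ≡ 0 (mod 12)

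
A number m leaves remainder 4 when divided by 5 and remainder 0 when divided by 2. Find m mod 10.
M = 5 × 2 = 10. M₁ = 2, y₁ ≡ 3 mod 5. M₂ = 5, y₂ ≡ 1 mod 2. m = 4×2×3 + 0×5×1 ≡ 4 mod 10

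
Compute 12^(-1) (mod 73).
Since 73 is prime, by Fermat 12^(-1) ≡ 12^{71} ≡ 67 (mod 73). Verify: 12 × 67 = 804 ≡ 1 (mod 73)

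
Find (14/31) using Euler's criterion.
(14/31) = 14^{15} mod 31 = 1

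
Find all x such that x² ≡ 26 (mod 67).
The square roots of 26 mod 67 are 19 and 48. Verify: 19² = 361 ≡ 26 (mod 67)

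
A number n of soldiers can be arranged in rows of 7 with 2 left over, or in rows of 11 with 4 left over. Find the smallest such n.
M = 7 × 11 = 77. M₁ = 11, y₁ ≡ 2 mod 7. M₂ = 7, y₂ ≡ 8 mod 11. n = 2×11×2 + 4×7×8 ≡ 37 mod 77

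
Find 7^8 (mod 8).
By repeated squaring (mod 8): 7^{1}≡7, 7^{2}≡1, 7^{4}≡1, 7^{8}≡1. So 7^{8} ≡ 1 (mod 8)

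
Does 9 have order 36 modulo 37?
9^{9} ≡ 1 (mod 37) and 9 < 36, so ord_37(9) = 9 ≠ 36 and 9 is not a primitive root.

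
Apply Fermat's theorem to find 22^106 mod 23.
By Fermat: 22^{22} ≡ 1 mod 23. 106 = 4×22 + 18. So 22^{106} ≡ 22^{18} ≡ 1 mod 23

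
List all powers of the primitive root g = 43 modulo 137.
43^1, 43^2, ..., 43^{136} mod 137: [43, 68, 47, 103, 45, 17, 46, 60, 114, 107, 80, 15, 97, 61, 20, 38, 127, 118, 5, 78, 66, 98, 104, 88, 85, 93, 26, 22, 124, 126, 75, 74, 31, 100, 53, 87, 42, 25, 116, 56, 79, 109, 29, 14, 54, 130, 110, 72, 82, 101, 96, 18, 89, 128, 24, 73, 125, 32, 6, 121, 134, 8, 70, 133, 102, 2, 86, 136, 94, 69, 90, 34, 92, 120, 91, 77, 23, 30, 57, 122, 40, 76, 117, 99, 10, 19, 132, 59, 71, 39, 33, 49, 52, 44, 111, 115, 13, 11, 62, 63, 106, 37, 84, 50, 95, 112, 21, 81, 58, 28, 108, 123, 83, 7, 27, 65, 55, 36, 41, 119, 48, 9, 113, 64, 12, 105, 131, 16, 3, 129, 67, 4, 35, 135, 51, 1]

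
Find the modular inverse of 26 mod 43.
Since 43 is prime, by Fermat 26^(-1) ≡ 26^{41} ≡ 5 mod 43. Verify: 26 × 5 = 130 ≡ 1 mod 43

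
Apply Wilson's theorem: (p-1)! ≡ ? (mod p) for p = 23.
By Wilson's theorem, (22)! ≡ -1 ≡ 22 (mod 23)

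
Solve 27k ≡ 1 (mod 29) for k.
Since 29 is prime, by Fermat 27^(-1) ≡ 27^{27} ≡ 14 (mod 29). Verify: 27 × 14 = 378 ≡ 1 (mod 29)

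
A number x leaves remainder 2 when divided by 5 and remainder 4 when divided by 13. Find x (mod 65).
M = 5 × 13 = 65. M₁ = 13, y₁ ≡ 2 (mod 5). M₂ = 5, y₂ ≡ 8 (mod 13). x = 2×13×2 + 4×5×8 ≡ 17 (mod 65)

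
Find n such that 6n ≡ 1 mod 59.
Since 59 is prime, by Fermat 6^(-1) ≡ 6^{57} ≡ 10 mod 59. Verify: 6 × 10 = 60 ≡ 1 mod 59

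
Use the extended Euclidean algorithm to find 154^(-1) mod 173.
Extended GCD: 154(-82) + 173(73) = 1. So 154^(-1) ≡ -82 ≡ 91 (mod 173). Verify: 154 × 91 = 14014 ≡ 1 (mod 173)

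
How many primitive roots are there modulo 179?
Number of primitive roots mod 179 = φ(p-1) = φ(178) = 88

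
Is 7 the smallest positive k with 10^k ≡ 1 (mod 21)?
Powers of 10 mod 21: 10^1≡10, 10^2≡16, 10^3≡13, 10^4≡4, 10^5≡19, 10^6≡1. Already 10^6≡1, so the order is 6 < 7. No, the actual order is 6.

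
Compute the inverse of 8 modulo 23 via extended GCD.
Extended GCD: 8(3) + 23(-1) = 1. So 8^(-1) ≡ 3 mod 23. Verify: 8 × 3 = 24 ≡ 1 mod 23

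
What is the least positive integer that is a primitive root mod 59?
g = 2. For each prime q|58: 2^{29}≡58, 2^{2}≡4, none ≡ 1, so ord_59(2) = 58 and 2 is a primitive root.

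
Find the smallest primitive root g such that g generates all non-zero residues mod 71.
g = 7. For each prime q|70: 7^{35}≡70, 7^{14}≡54, 7^{10}≡45, none ≡ 1, so ord_71(7) = 70 and 7 is a primitive root.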